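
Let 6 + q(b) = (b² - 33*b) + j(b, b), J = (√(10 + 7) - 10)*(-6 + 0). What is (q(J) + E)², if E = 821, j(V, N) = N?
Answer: 14392777 - 3280992*√17 ≈ 8.6490e+5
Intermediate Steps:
J = 60 - 6*√17 (J = (√17 - 10)*(-6) = (-10 + √17)*(-6) = 60 - 6*√17 ≈ 35.261)
q(b) = -6 + b² - 32*b (q(b) = -6 + ((b² - 33*b) + b) = -6 + (b² - 32*b) = -6 + b² - 32*b)
(q(J) + E)² = ((-6 + (60 - 6*√17)² - 32*(60 - 6*√17)) + 821)² = ((-6 + (60 - 6*√17)² + (-1920 + 192*√17)) + 821)² = ((-1926 + (60 - 6*√17)² + 192*√17) + 821)² = (-1105 + (60 - 6*√17)² + 192*√17)²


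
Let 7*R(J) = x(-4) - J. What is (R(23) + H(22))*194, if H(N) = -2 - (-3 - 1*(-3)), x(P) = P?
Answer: -7954/7 ≈ -1136.3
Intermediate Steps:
H(N) = -2 (H(N) = -2 - (-3 + 3) = -2 - 1*0 = -2 + 0 = -2)
R(J) = -4/7 - J/7 (R(J) = (-4 - J)/7 = -4/7 - J/7)
(R(23) + H(22))*194 = ((-4/7 - ⅐*23) - 2)*194 = ((-4/7 - 23/7) - 2)*194 = (-27/7 - 2)*194 = -41/7*194 = -7954/7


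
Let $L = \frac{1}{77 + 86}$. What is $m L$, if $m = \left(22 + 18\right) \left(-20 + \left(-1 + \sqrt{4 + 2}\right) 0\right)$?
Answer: $- \frac{800}{163} \approx -4.908$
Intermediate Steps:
$L = \frac{1}{163} \approx 0.006135$
$m = -800$ ($m = 40 \left(-20 + \left(-1 + \sqrt{6}\right) 0\right) = 40 \left(-20 + 0\right) = 40 \left(-20\right) = -800$)
$m L = \left(-800\right) \frac{1}{163} = - \frac{800}{163}$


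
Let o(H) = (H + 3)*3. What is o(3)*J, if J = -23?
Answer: -414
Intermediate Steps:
o(H) = 9 + 3*H (o(H) = (3 + H)*3 = 9 + 3*H)
o(3)*J = (9 + 3*3)*(-23) = (9 + 9)*(-23) = 18*(-23) = -414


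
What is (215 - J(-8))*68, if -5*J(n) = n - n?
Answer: 14620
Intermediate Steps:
J(n) = 0 (J(n) = -(n - n)/5 = -⅕*0 = 0)
(215 - J(-8))*68 = (215 - 1*0)*68 = (215 + 0)*68 = 215*68 = 14620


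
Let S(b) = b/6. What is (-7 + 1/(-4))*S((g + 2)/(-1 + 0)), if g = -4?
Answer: -29/12 ≈ -2.4167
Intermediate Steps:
S(b) = b/6 (S(b) = b*(⅙) = b/6)
(-7 + 1/(-4))*S((g + 2)/(-1 + 0)) = (-7 + 1/(-4))*(((-4 + 2)/(-1 + 0))/6) = (-7 - ¼)*((-2/(-1))/6) = -29*(-2*(-1))/24 = -29*2/24 = -29/4*⅓ = -29/12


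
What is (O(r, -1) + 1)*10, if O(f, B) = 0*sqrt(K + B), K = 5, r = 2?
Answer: 10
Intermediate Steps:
O(f, B) = 0 (O(f, B) = 0*sqrt(5 + B) = 0)
(O(r, -1) + 1)*10 = (0 + 1)*10 = 1*10 = 10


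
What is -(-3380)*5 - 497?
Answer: 16403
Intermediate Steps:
-(-3380)*5 - 497 = -338*(-50) - 497 = 16900 - 497 = 16403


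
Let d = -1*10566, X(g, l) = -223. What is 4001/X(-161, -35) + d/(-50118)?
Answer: -33027650/1862719 ≈ -17.731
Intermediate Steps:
d = -10566
4001/X(-161, -35) + d/(-50118) = 4001/(-223) - 10566/(-50118) = 4001*(-1/223) - 10566*(-1/50118) = -4001/223 + 1761/8353 = -33027650/1862719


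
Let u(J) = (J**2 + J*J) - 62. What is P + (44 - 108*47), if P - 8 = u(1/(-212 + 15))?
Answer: -197382572/38809 ≈ -5086.0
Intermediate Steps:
u(J) = -62 + 2*J**2 (u(J) = (J**2 + J**2) - 62 = 2*J**2 - 62 = -62 + 2*J**2)
P = -2095684/38809 (P = 8 + (-62 + 2*(1/(-212 + 15))**2) = 8 + (-62 + 2*(1/(-197))**2) = 8 + (-62 + 2*(-1/197)**2) = 8 + (-62 + 2*(1/38809)) = 8 + (-62 + 2/38809) = 8 - 2406156/38809 = -2095684/38809 ≈ -54.000)
P + (44 - 108*47) = -2095684/38809 + (44 - 108*47) = -2095684/38809 + (44 - 5076) = -2095684/38809 - 5032 = -197382572/38809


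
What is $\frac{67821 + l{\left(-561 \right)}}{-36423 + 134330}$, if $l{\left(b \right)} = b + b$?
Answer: $\frac{66699}{97907} \approx 0.68125$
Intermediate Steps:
$l{\left(b \right)} = 2 b$
$\frac{67821 + l{\left(-561 \right)}}{-36423 + 134330} = \frac{67821 + 2 \left(-561\right)}{-36423 + 134330} = \frac{67821 - 1122}{97907} = 66699 \cdot \frac{1}{97907} = \frac{66699}{97907}$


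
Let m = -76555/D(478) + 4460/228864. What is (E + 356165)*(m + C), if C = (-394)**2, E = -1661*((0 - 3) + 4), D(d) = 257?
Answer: 33652617757028897/612688 ≈ 5.4926e+10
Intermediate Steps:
m = -4379884325/14704512 (m = -76555/257 + 4460/228864 = -76555*1/257 + 4460*(1/228864) = -76555/257 + 1115/57216 = -4379884325/14704512 ≈ -297.86)
E = -1661 (E = -1661*(-3 + 4) = -1661*1 = -1661)
C = 155236
(E + 356165)*(m + C) = (-1661 + 356165)*(-4379884325/14704512 + 155236) = 354504*(2278289740507/14704512) = 33652617757028897/612688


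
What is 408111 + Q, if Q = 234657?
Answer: 642768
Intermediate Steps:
408111 + Q = 408111 + 234657 = 642768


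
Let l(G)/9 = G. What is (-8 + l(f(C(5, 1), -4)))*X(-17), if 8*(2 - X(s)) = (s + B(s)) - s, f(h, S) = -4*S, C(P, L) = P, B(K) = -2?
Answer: 306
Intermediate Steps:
l(G) = 9*G
X(s) = 9/4 (X(s) = 2 - ((s - 2) - s)/8 = 2 - ((-2 + s) - s)/8 = 2 - 1/8*(-2) = 2 + 1/4 = 9/4)
(-8 + l(f(C(5, 1), -4)))*X(-17) = (-8 + 9*(-4*(-4)))*(9/4) = (-8 + 9*16)*(9/4) = (-8 + 144)*(9/4) = 136*(9/4) = 306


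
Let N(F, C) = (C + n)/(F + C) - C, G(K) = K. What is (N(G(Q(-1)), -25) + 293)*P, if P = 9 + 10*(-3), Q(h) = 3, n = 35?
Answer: -73353/11 ≈ -6668.5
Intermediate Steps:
P = -21 (P = 9 - 30 = -21)
N(F, C) = -C + (35 + C)/(C + F) (N(F, C) = (C + 35)/(F + C) - C = (35 + C)/(C + F) - C = -C + (35 + C)/(C + F))
(N(G(Q(-1)), -25) + 293)*P = ((35 - 25 - 1*(-25)**2 - 1*(-25)*3)/(-25 + 3) + 293)*(-21) = ((35 - 25 - 1*625 + 75)/(-22) + 293)*(-21) = (-(35 - 25 - 625 + 75)/22 + 293)*(-21) = (-1/22*(-540) + 293)*(-21) = (270/11 + 293)*(-21) = (3493/11)*(-21) = -73353/11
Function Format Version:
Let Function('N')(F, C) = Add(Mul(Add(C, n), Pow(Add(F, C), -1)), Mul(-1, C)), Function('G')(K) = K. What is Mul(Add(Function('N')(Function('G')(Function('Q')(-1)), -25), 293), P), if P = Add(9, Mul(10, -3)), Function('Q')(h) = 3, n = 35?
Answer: Rational(-73353, 11) ≈ -6668.5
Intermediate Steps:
P = -21 (P = Add(9, -30) = -21)
Function('N')(F, C) = Add(Mul(-1, C), Mul(Pow(Add(C, F), -1), Add(35, C))) (Function('N')(F, C) = Add(Mul(Add(C, 35), Pow(Add(F, C), -1)), Mul(-1, C)) = Add(Mul(Add(35, C), Pow(Add(C, F), -1)), Mul(-1, C)) = Add(Mul(Pow(Add(C, F), -1), Add(35, C)), Mul(-1, C)) = Add(Mul(-1, C), Mul(Pow(Add(C, F), -1), Add(35, C))))
Mul(Add(Function('N')(Function('G')(Function('Q')(-1)), -25), 293), P) = Mul(Add(Mul(Pow(Add(-25, 3), -1), Add(35, -25, Mul(-1, Pow(-25, 2)), Mul(-1, -25, 3))), 293), -21) = Mul(Add(Mul(Pow(-22, -1), Add(35, -25, Mul(-1, 625), 75)), 293), -21) = Mul(Add(Mul(Rational(-1, 22), Add(35, -25, -625, 75)), 293), -21) = Mul(Add(Mul(Rational(-1, 22), -540), 293), -21) = Mul(Add(Rational(270, 11), 293), -21) = Mul(Rational(3493, 11), -21) = Rational(-73353, 11)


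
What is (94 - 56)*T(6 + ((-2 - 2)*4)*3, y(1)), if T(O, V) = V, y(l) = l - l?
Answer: 0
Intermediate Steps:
y(l) = 0
(94 - 56)*T(6 + ((-2 - 2)*4)*3, y(1)) = (94 - 56)*0 = 38*0 = 0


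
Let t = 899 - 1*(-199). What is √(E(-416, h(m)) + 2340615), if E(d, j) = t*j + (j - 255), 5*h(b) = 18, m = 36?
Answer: 69*√12310/5 ≈ 1531.1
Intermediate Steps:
t = 1098 (t = 899 + 199 = 1098)
h(b) = 18/5 (h(b) = (⅕)*18 = 18/5)
E(d, j) = -255 + 1099*j (E(d, j) = 1098*j + (j - 255) = 1098*j + (-255 + j) = -255 + 1099*j)
√(E(-416, h(m)) + 2340615) = √((-255 + 1099*(18/5)) + 2340615) = √((-255 + 19782/5) + 2340615) = √(18507/5 + 2340615) = √(11721582/5) = 69*√12310/5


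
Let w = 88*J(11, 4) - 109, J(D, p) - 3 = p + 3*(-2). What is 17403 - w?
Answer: 17424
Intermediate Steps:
J(D, p) = -3 + p (J(D, p) = 3 + (p + 3*(-2)) = 3 + (p - 6) = 3 + (-6 + p) = -3 + p)
w = -21 (w = 88*(-3 + 4) - 109 = 88*1 - 109 = 88 - 109 = -21)
17403 - w = 17403 - 1*(-21) = 17403 + 21 = 17424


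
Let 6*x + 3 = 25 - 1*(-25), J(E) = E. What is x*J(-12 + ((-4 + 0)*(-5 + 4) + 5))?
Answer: -47/2 ≈ -23.500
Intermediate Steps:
x = 47/6 (x = -1/2 + (25 - 1*(-25))/6 = -1/2 + (25 + 25)/6 = -1/2 + (1/6)*50 = -1/2 + 25/3 = 47/6 ≈ 7.8333)
x*J(-12 + ((-4 + 0)*(-5 + 4) + 5)) = 47*(-12 + ((-4 + 0)*(-5 + 4) + 5))/6 = 47*(-12 + (-4*(-1) + 5))/6 = 47*(-12 + (4 + 5))/6 = 47*(-12 + 9)/6 = (47/6)*(-3) = -47/2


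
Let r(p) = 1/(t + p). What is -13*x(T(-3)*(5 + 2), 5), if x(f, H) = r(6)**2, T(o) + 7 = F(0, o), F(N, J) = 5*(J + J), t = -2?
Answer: -13/16 ≈ -0.81250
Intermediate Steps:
F(N, J) = 10*J (F(N, J) = 5*(2*J) = 10*J)
T(o) = -7 + 10*o
r(p) = 1/(-2 + p)
x(f, H) = 1/16 (x(f, H) = (1/(-2 + 6))**2 = (1/4)**2 = 1/16)
-13*x(T(-3)*(5 + 2), 5) = -13*1/16 = -13/16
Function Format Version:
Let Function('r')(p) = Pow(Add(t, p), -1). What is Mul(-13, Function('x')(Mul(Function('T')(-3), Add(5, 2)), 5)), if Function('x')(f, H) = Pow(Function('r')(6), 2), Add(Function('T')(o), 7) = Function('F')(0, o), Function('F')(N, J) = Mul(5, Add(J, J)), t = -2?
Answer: Rational(-13, 16) ≈ -0.81250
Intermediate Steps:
Function('F')(N, J) = Mul(10, J) (Function('F')(N, J) = Mul(5, Mul(2, J)) = Mul(10, J))
Function('T')(o) = Add(-7, Mul(10, o))
Function('r')(p) = Pow(Add(-2, p), -1)
Function('x')(f, H) = Rational(1, 16) (Function('x')(f, H) = Pow(Pow(Add(-2, 6), -1), 2) = Pow(Pow(4, -1), 2) = Pow(Rational(1, 4), 2) = Rational(1, 16))
Mul(-13, Function('x')(Mul(Function('T')(-3), Add(5, 2)), 5)) = Mul(-13, Rational(1, 16)) = Rational(-13, 16)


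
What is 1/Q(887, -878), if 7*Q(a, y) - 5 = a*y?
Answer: -7/778781 ≈ -8.9884e-6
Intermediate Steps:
Q(a, y) = 5/7 + a*y/7 (Q(a, y) = 5/7 + (a*y)/7 = 5/7 + a*y/7)
1/Q(887, -878) = 1/(5/7 + (⅐)*887*(-878)) = 1/(5/7 - 778786/7) = 1/(-778781/7) = -7/778781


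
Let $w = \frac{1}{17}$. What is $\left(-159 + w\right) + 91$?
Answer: $- \frac{1155}{17} \approx -67.941$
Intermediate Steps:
$w = \frac{1}{17} \approx 0.058824$
$\left(-159 + w\right) + 91 = \left(-159 + \frac{1}{17}\right) + 91 = - \frac{2702}{17} + 91 = - \frac{1155}{17}$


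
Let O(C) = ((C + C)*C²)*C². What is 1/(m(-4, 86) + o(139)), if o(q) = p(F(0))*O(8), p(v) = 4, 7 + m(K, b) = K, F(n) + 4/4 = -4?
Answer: 1/262133 ≈ 3.8149e-6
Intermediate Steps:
F(n) = -5 (F(n) = -1 - 4 = -5)
m(K, b) = -7 + K
O(C) = 2*C⁵ (O(C) = ((2*C)*C²)*C² = (2*C³)*C² = 2*C⁵)
o(q) = 262144 (o(q) = 4*(2*8⁵) = 4*(2*32768) = 4*65536 = 262144)
1/(m(-4, 86) + o(139)) = 1/((-7 - 4) + 262144) = 1/(-11 + 262144) = 1/262133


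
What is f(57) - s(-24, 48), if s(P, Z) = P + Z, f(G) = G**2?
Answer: 3225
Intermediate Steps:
f(57) - s(-24, 48) = 57**2 - (-24 + 48) = 3249 - 1*24 = 3249 - 24 = 3225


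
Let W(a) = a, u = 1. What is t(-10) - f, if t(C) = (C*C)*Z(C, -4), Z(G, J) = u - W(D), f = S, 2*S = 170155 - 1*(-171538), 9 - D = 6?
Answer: -342093/2 ≈ -1.7105e+5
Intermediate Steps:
D = 3 (D = 9 - 1*6 = 9 - 6 = 3)
S = 341693/2 (S = (170155 - 1*(-171538))/2 = (170155 + 171538)/2 = (1/2)*341693 = 341693/2 ≈ 1.7085e+5)
f = 341693/2 ≈ 1.7085e+5
Z(G, J) = -2 (Z(G, J) = 1 - 1*3 = 1 - 3 = -2)
t(C) = -2*C**2 (t(C) = (C*C)*(-2) = C**2*(-2) = -2*C**2)
t(-10) - f = -2*(-10)**2 - 1*341693/2 = -2*100 - 341693/2 = -200 - 341693/2 = -342093/2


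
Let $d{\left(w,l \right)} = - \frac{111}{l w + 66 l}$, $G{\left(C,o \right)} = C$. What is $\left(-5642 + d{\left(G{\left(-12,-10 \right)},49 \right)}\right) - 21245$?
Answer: $- \frac{23714371}{882} \approx -26887.0$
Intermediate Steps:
$d{\left(w,l \right)} = - \frac{111}{66 l + l w}$
$\left(-5642 + d{\left(G{\left(-12,-10 \right)},49 \right)}\right) - 21245 = \left(-5642 - \frac{111}{49 \left(66 - 12\right)}\right) - 21245 = \left(-5642 - \frac{111}{49 \cdot 54}\right) - 21245 = \left(-5642 - \frac{111}{49} \cdot \frac{1}{54}\right) - 21245 = \left(-5642 - \frac{37}{882}\right) - 21245 = - \frac{4976281}{882} - 21245 = - \frac{23714371}{882}$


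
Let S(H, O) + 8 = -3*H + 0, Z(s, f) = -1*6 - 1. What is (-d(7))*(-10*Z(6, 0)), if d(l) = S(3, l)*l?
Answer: 8330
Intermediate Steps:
Z(s, f) = -7 (Z(s, f) = -6 - 1 = -7)
S(H, O) = -8 - 3*H (S(H, O) = -8 + (-3*H + 0) = -8 - 3*H)
d(l) = -17*l (d(l) = (-8 - 3*3)*l = (-8 - 9)*l = -17*l)
(-d(7))*(-10*Z(6, 0)) = (-(-17)*7)*(-10*(-7)) = -1*(-119)*70 = 119*70 = 8330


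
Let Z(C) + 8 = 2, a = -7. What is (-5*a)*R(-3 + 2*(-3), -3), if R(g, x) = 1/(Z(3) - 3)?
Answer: -35/9 ≈ -3.8889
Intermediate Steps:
Z(C) = -6 (Z(C) = -8 + 2 = -6)
R(g, x) = -1/9 (R(g, x) = 1/(-6 - 3) = 1/(-9) = -1/9)
(-5*a)*R(-3 + 2*(-3), -3) = -5*(-7)*(-1/9) = 35*(-1/9) = -35/9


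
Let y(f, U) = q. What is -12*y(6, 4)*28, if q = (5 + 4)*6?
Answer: -18144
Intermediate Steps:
q = 54 (q = 9*6 = 54)
y(f, U) = 54
-12*y(6, 4)*28 = -12*54*28 = -648*28 = -18144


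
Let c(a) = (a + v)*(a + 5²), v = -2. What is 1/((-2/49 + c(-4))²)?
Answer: 2401/38142976 ≈ 6.2947e-5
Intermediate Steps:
c(a) = (-2 + a)*(25 + a) (c(a) = (a - 2)*(a + 5²) = (-2 + a)*(a + 25) = (-2 + a)*(25 + a))
1/((-2/49 + c(-4))²) = 1/((-2/49 + (-50 + (-4)² + 23*(-4)))²) = 1/((-2*1/49 + (-50 + 16 - 92))²) = 1/((-2/49 - 126)²) = 1/((-6176/49)²) = 1/(38142976/2401) = 2401/38142976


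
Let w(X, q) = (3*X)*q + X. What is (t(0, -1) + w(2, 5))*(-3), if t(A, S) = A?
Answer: -96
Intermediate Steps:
w(X, q) = X + 3*X*q (w(X, q) = 3*X*q + X = X + 3*X*q)
(t(0, -1) + w(2, 5))*(-3) = (0 + 2*(1 + 3*5))*(-3) = (0 + 2*(1 + 15))*(-3) = (0 + 2*16)*(-3) = (0 + 32)*(-3) = 32*(-3) = -96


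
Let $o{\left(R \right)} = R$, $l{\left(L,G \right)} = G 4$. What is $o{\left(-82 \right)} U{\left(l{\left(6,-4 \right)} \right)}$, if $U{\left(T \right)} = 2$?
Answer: $-164$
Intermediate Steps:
$l{\left(L,G \right)} = 4 G$
$o{\left(-82 \right)} U{\left(l{\left(6,-4 \right)} \right)} = \left(-82\right) 2 = -164$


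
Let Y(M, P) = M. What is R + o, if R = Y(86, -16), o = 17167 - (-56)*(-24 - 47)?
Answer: 13277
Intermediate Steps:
o = 13191 (o = 17167 - (-56)*(-71) = 17167 - 1*3976 = 17167 - 3976 = 13191)
R = 86
R + o = 86 + 13191 = 13277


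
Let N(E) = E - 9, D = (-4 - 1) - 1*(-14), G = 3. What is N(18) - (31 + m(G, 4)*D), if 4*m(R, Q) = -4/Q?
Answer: -79/4 ≈ -19.750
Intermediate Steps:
m(R, Q) = -1/Q (m(R, Q) = (-4/Q)/4 = -1/Q)
D = 9 (D = -5 + 14 = 9)
N(E) = -9 + E
N(18) - (31 + m(G, 4)*D) = (-9 + 18) - (31 - 1/4*9) = 9 - (31 - 1*¼*9) = 9 - (31 - ¼*9) = 9 - (31 - 9/4) = 9 - 1*115/4 = 9 - 115/4 = -79/4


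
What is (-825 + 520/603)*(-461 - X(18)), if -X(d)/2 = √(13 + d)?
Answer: 229096255/603 - 993910*√31/603 ≈ 3.7075e+5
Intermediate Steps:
X(d) = -2*√(13 + d)
(-825 + 520/603)*(-461 - X(18)) = (-825 + 520/603)*(-461 - (-2)*√(13 + 18)) = (-825 + 520*(1/603))*(-461 - (-2)*√31) = (-825 + 520/603)*(-461 + 2*√31) = -496955*(-461 + 2*√31)/603 = 229096255/603 - 993910*√31/603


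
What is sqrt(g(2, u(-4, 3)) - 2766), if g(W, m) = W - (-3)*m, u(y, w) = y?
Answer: 2*I*sqrt(694) ≈ 52.688*I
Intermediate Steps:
g(W, m) = W + 3*m
sqrt(g(2, u(-4, 3)) - 2766) = sqrt((2 + 3*(-4)) - 2766) = sqrt((2 - 12) - 2766) = sqrt(-10 - 2766) = sqrt(-2776) = 2*I*sqrt(694)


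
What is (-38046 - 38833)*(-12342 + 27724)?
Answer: -1182552778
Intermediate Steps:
(-38046 - 38833)*(-12342 + 27724) = -76879*15382 = -1182552778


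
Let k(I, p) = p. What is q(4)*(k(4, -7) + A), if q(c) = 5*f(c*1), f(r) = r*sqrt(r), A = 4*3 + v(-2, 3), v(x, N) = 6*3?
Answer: 920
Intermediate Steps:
v(x, N) = 18
A = 30 (A = 4*3 + 18 = 12 + 18 = 30)
f(r) = r**(3/2)
q(c) = 5*c**(3/2) (q(c) = 5*(c*1)**(3/2) = 5*c**(3/2))
q(4)*(k(4, -7) + A) = (5*4**(3/2))*(-7 + 30) = (5*8)*23 = 40*23 = 920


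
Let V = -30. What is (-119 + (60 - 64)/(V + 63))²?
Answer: 15452761/1089 ≈ 14190.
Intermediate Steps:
(-119 + (60 - 64)/(V + 63))² = (-119 + (60 - 64)/(-30 + 63))² = (-119 - 4/33)² = (-3931/33)² = 15452761/1089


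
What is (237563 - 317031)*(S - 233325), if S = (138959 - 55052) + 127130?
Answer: 1771182784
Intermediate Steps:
S = 211037 (S = 83907 + 127130 = 211037)
(237563 - 317031)*(S - 233325) = (237563 - 317031)*(211037 - 233325) = -79468*(-22288) = 1771182784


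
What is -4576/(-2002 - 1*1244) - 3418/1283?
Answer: -2611910/2082309 ≈ -1.2543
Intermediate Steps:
-4576/(-2002 - 1*1244) - 3418/1283 = -4576/(-2002 - 1244) - 3418*1/1283 = -4576/(-3246) - 3418/1283 = -4576*(-1/3246) - 3418/1283 = 2288/1623 - 3418/1283 = -2611910/2082309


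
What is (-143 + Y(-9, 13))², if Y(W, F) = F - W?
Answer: 14641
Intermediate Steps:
(-143 + Y(-9, 13))² = (-143 + (13 - 1*(-9)))² = (-143 + (13 + 9))² = (-143 + 22)² = (-121)² = 14641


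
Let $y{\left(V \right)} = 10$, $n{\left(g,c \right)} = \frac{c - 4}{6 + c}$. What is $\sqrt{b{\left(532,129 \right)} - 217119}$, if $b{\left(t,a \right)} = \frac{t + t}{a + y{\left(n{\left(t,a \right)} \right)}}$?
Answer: $\frac{i \sqrt{4194808303}}{139} \approx 465.95 i$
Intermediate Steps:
$n{\left(g,c \right)} = \frac{-4 + c}{6 + c}$
$b{\left(t,a \right)} = \frac{2 t}{10 + a}$ ($b{\left(t,a \right)} = \frac{t + t}{a + 10} = \frac{2 t}{10 + a}$)
$\sqrt{b{\left(532,129 \right)} - 217119} = \sqrt{2 \cdot 532 \frac{1}{10 + 129} - 217119} = \sqrt{2 \cdot 532 \cdot \frac{1}{139} - 217119} = \sqrt{\frac{1064}{139} - 217119} = \sqrt{- \frac{30178477}{139}} = \frac{i \sqrt{4194808303}}{139}$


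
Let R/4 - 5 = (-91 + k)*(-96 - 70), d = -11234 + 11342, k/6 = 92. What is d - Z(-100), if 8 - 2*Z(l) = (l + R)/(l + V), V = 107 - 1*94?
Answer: 162140/87 ≈ 1863.7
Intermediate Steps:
k = 552 (k = 6*92 = 552)
d = 108
V = 13 (V = 107 - 94 = 13)
R = -306084 (R = 20 + 4*((-91 + 552)*(-96 - 70)) = 20 + 4*(461*(-166)) = 20 + 4*(-76526) = 20 - 306104 = -306084)
Z(l) = 4 - (-306084 + l)/(2*(13 + l)) (Z(l) = 4 - (l - 306084)/(2*(l + 13)) = 4 - (-306084 + l)/(2*(13 + l)))
d - Z(-100) = 108 - (306188 + 7*(-100))/(2*(13 - 100)) = 108 - (306188 - 700)/(2*(-87)) = 108 - (-1)*305488/(2*87) = 108 - 1*(-152744/87) = 108 + 152744/87 = 162140/87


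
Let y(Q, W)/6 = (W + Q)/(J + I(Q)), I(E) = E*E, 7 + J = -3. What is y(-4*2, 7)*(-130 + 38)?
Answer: 92/9 ≈ 10.222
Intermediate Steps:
J = -10 (J = -7 - 3 = -10)
I(E) = E²
y(Q, W) = 6*(Q + W)/(-10 + Q²) (y(Q, W) = 6*((W + Q)/(-10 + Q²)) = 6*((Q + W)/(-10 + Q²)) = 6*(Q + W)/(-10 + Q²))
y(-4*2, 7)*(-130 + 38) = (6*(-4*2 + 7)/(-10 + (-4*2)²))*(-130 + 38) = (6*(-8 + 7)/(-10 + (-8)²))*(-92) = (6*(-1)/(-10 + 64))*(-92) = (6*(-1)/54)*(-92) = (6*(1/54)*(-1))*(-92) = -⅑*(-92) = 92/9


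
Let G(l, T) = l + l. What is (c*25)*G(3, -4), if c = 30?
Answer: 4500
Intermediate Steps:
G(l, T) = 2*l
(c*25)*G(3, -4) = (30*25)*(2*3) = 750*6 = 4500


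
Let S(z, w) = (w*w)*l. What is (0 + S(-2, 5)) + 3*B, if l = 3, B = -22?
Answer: 9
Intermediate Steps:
S(z, w) = 3*w² (S(z, w) = (w*w)*3 = w²*3 = 3*w²)
(0 + S(-2, 5)) + 3*B = (0 + 3*5²) + 3*(-22) = (0 + 3*25) - 66 = (0 + 75) - 66 = 75 - 66 = 9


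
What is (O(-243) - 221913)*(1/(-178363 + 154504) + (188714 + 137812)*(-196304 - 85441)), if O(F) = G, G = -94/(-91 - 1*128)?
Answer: 106672443239407556650343/5225121 ≈ 2.0415e+16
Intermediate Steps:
G = 94/219 (G = -94/(-91 - 128) = -94/(-219) = -94*(-1/219) = 94/219 ≈ 0.42922)
O(F) = 94/219
(O(-243) - 221913)*(1/(-178363 + 154504) + (188714 + 137812)*(-196304 - 85441)) = (94/219 - 221913)*(1/(-178363 + 154504) + (188714 + 137812)*(-196304 - 85441)) = -48598853*(1/(-23859) + 326526*(-281745))/219 = -48598853*(-1/23859 - 91997067870)/219 = -48598853/219*(-2194958042310331/23859) = 106672443239407556650343/5225121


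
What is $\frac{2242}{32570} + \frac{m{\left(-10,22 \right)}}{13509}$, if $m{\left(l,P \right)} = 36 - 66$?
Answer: $\frac{4885013}{73331355} \approx 0.066616$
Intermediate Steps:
$m{\left(l,P \right)} = -30$ ($m{\left(l,P \right)} = 36 - 66 = -30$)
$\frac{2242}{32570} + \frac{m{\left(-10,22 \right)}}{13509} = \frac{2242}{32570} - \frac{30}{13509} = 2242 \cdot \frac{1}{32570} - \frac{10}{4503} = \frac{1121}{16285} - \frac{10}{4503} = \frac{4885013}{73331355}$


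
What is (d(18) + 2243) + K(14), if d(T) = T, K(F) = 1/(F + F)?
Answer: 63309/28 ≈ 2261.0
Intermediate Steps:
K(F) = 1/(2*F)
(d(18) + 2243) + K(14) = (18 + 2243) + (½)/14 = 2261 + (½)*(1/14) = 2261 + 1/28 = 63309/28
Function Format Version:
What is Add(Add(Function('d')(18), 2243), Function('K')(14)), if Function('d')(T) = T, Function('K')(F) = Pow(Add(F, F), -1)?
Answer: Rational(63309, 28) ≈ 2261.0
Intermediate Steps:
Function('K')(F) = Mul(Rational(1, 2), Pow(F, -1)) (Function('K')(F) = Pow(Mul(2, F), -1) = Mul(Rational(1, 2), Pow(F, -1)))
Add(Add(Function('d')(18), 2243), Function('K')(14)) = Add(Add(18, 2243), Mul(Rational(1, 2), Pow(14, -1))) = Add(2261, Mul(Rational(1, 2), Rational(1, 14))) = Add(2261, Rational(1, 28)) = Rational(63309, 28)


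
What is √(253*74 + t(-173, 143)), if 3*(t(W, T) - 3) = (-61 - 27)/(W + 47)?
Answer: √74320449/63 ≈ 136.84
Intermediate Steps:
t(W, T) = 3 - 88/(3*(47 + W)) (t(W, T) = 3 + ((-61 - 27)/(W + 47))/3 = 3 + (-88/(47 + W))/3 = 3 - 88/(3*(47 + W)))
√(253*74 + t(-173, 143)) = √(253*74 + (335 + 9*(-173))/(3*(47 - 173))) = √(18722 + (⅓)*(335 - 1557)/(-126)) = √(18722 + (⅓)*(-1/126)*(-1222)) = √(18722 + 611/189) = √(3539069/189) = √74320449/63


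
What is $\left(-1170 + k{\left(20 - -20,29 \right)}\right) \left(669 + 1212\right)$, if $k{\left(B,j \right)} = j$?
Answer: $-2146221$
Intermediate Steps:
$\left(-1170 + k{\left(20 - -20,29 \right)}\right) \left(669 + 1212\right) = \left(-1170 + 29\right) \left(669 + 1212\right) = \left(-1141\right) 1881 = -2146221$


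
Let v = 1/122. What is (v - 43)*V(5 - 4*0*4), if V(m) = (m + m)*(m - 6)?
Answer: 26225/61 ≈ 429.92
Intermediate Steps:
v = 1/122 ≈ 0.0081967
V(m) = 2*m*(-6 + m) (V(m) = (2*m)*(-6 + m) = 2*m*(-6 + m))
(v - 43)*V(5 - 4*0*4) = (1/122 - 43)*(2*(5 - 4*0*4)*(-6 + (5 - 4*0*4))) = -5245*(5 + 0*4)*(-6 + (5 + 0*4))/61 = -5245*(5 + 0)*(-6 + (5 + 0))/61 = -5245*5*(-6 + 5)/61 = -5245*5*(-1)/61 = -5245/122*(-10) = 26225/61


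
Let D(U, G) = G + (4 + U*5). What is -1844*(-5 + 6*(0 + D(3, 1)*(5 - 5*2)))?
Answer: 1115620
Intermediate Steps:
D(U, G) = 4 + G + 5*U (D(U, G) = G + (4 + 5*U) = 4 + G + 5*U)
-1844*(-5 + 6*(0 + D(3, 1)*(5 - 5*2))) = -1844*(-5 + 6*(0 + (4 + 1 + 5*3)*(5 - 5*2))) = -1844*(-5 + 6*(0 + (4 + 1 + 15)*(5 - 10))) = -1844*(-5 + 6*(0 + 20*(-5))) = -1844*(-5 + 6*(0 - 100)) = -1844*(-5 + 6*(-100)) = -1844*(-5 - 600) = -1844*(-605) = 1115620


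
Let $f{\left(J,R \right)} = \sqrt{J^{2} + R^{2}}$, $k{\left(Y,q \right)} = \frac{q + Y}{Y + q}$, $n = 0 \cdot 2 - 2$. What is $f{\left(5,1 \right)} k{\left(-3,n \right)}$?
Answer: $\sqrt{26} \approx 5.099$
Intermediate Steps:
$n = -2$ ($n = 0 - 2 = -2$)
$k{\left(Y,q \right)} = 1$ ($k{\left(Y,q \right)} = \frac{Y + q}{Y + q} = 1$)
$f{\left(5,1 \right)} k{\left(-3,n \right)} = \sqrt{5^{2} + 1^{2}} \cdot 1 = \sqrt{25 + 1} \cdot 1 = \sqrt{26} \cdot 1 = \sqrt{26}$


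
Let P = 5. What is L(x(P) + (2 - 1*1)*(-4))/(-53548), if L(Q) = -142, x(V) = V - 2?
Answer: 71/26774 ≈ 0.0026518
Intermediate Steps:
x(V) = -2 + V
L(x(P) + (2 - 1*1)*(-4))/(-53548) = -142/(-53548) = -142*(-1/53548) = 71/26774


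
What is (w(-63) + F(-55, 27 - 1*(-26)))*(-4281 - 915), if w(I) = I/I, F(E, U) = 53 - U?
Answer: -5196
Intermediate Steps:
w(I) = 1
(w(-63) + F(-55, 27 - 1*(-26)))*(-4281 - 915) = (1 + (53 - (27 - 1*(-26))))*(-4281 - 915) = (1 + (53 - (27 + 26)))*(-5196) = (1 + (53 - 1*53))*(-5196) = (1 + (53 - 53))*(-5196) = (1 + 0)*(-5196) = 1*(-5196) = -5196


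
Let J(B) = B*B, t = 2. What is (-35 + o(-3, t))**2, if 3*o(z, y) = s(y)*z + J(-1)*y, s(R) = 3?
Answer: 12544/9 ≈ 1393.8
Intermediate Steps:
J(B) = B**2
o(z, y) = z + y/3 (o(z, y) = (3*z + (-1)**2*y)/3 = (3*z + 1*y)/3 = (3*z + y)/3 = (y + 3*z)/3 = z + y/3)
(-35 + o(-3, t))**2 = (-35 + (-3 + (1/3)*2))**2 = (-35 + (-3 + 2/3))**2 = (-35 - 7/3)**2 = (-112/3)**2 = 12544/9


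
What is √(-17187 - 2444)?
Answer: I*√19631 ≈ 140.11*I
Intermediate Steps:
√(-17187 - 2444) = √(-19631) = I*√19631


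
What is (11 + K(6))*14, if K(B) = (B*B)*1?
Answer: 658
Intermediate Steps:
K(B) = B² (K(B) = B²*1 = B²)
(11 + K(6))*14 = (11 + 6²)*14 = (11 + 36)*14 = 47*14 = 658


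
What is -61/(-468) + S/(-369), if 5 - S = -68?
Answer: -1295/19188 ≈ -0.067490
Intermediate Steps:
S = 73 (S = 5 - 1*(-68) = 5 + 68 = 73)
-61/(-468) + S/(-369) = -61/(-468) + 73/(-369) = -61*(-1/468) + 73*(-1/369) = 61/468 - 73/369 = -1295/19188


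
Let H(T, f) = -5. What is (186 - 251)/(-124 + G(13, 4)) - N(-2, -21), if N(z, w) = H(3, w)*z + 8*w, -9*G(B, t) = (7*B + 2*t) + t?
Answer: 193187/1219 ≈ 158.48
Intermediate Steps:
G(B, t) = -7*B/9 - t/3 (G(B, t) = -((7*B + 2*t) + t)/9 = -((2*t + 7*B) + t)/9 = -(3*t + 7*B)/9 = -7*B/9 - t/3)
N(z, w) = -5*z + 8*w
(186 - 251)/(-124 + G(13, 4)) - N(-2, -21) = (186 - 251)/(-124 + (-7/9*13 - ⅓*4)) - (-5*(-2) + 8*(-21)) = -65/(-124 + (-91/9 - 4/3)) - (10 - 168) = -65/(-124 - 103/9) - 1*(-158) = -65/(-1219/9) + 158 = -65*(-9/1219) + 158 = 585/1219 + 158 = 193187/1219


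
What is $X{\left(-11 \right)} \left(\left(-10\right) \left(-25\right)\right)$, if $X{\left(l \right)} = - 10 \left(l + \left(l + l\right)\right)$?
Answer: $82500$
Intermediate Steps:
$X{\left(l \right)} = - 30 l$ ($X{\left(l \right)} = - 10 \left(l + 2 l\right) = - 10 \cdot 3 l = - 30 l$)
$X{\left(-11 \right)} \left(\left(-10\right) \left(-25\right)\right) = \left(-30\right) \left(-11\right) \left(\left(-10\right) \left(-25\right)\right) = 330 \cdot 250 = 82500$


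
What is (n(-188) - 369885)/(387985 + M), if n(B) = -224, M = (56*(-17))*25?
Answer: -370109/364185 ≈ -1.0163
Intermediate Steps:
M = -23800 (M = -952*25 = -23800)
(n(-188) - 369885)/(387985 + M) = (-224 - 369885)/(387985 - 23800) = -370109/364185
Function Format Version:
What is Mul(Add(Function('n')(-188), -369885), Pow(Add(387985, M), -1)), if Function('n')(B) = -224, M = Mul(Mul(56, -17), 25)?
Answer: Rational(-370109, 364185) ≈ -1.0163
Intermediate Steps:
M = -23800 (M = Mul(-952, 25) = -23800)
Mul(Add(Function('n')(-188), -369885), Pow(Add(387985, M), -1)) = Mul(Add(-224, -369885), Pow(Add(387985, -23800), -1)) = Mul(-370109, Pow(364185, -1)) = Mul(-370109, Rational(1, 364185)) = Rational(-370109, 364185)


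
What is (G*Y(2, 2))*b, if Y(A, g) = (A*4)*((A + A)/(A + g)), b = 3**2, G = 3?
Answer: 216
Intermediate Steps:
b = 9
Y(A, g) = 8*A**2/(A + g) (Y(A, g) = (4*A)*((2*A)/(A + g)) = (4*A)*(2*A/(A + g)) = 8*A**2/(A + g))
(G*Y(2, 2))*b = (3*(8*2**2/(2 + 2)))*9 = (3*(8*4/4))*9 = (3*(8*4*(1/4)))*9 = (3*8)*9 = 24*9 = 216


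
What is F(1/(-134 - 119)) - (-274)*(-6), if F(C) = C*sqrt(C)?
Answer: -1644 - I*sqrt(253)/64009 ≈ -1644.0 - 0.0002485*I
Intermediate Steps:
F(C) = C**(3/2)
F(1/(-134 - 119)) - (-274)*(-6) = (1/(-134 - 119))**(3/2) - (-274)*(-6) = (1/(-253))**(3/2) - 1*1644 = (-1/253)**(3/2) - 1644 = -I*sqrt(253)/64009 - 1644 = -1644 - I*sqrt(253)/64009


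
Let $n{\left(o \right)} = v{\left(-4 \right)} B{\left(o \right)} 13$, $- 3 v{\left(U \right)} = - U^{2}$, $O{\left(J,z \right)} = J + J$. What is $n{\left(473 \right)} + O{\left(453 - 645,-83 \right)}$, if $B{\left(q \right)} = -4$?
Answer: $- \frac{1984}{3} \approx -661.33$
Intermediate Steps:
$O{\left(J,z \right)} = 2 J$
$v{\left(U \right)} = \frac{U^{2}}{3}$ ($v{\left(U \right)} = - \frac{\left(-1\right) U^{2}}{3} = \frac{U^{2}}{3}$)
$n{\left(o \right)} = - \frac{832}{3}$ ($n{\left(o \right)} = \frac{\left(-4\right)^{2}}{3} \left(-4\right) 13 = \frac{1}{3} \cdot 16 \left(-4\right) 13 = \frac{16}{3} \left(-4\right) 13 = \left(- \frac{64}{3}\right) 13 = - \frac{832}{3}$)
$n{\left(473 \right)} + O{\left(453 - 645,-83 \right)} = - \frac{832}{3} + 2 \left(453 - 645\right) = - \frac{832}{3} + 2 \left(-192\right) = - \frac{832}{3} - 384 = - \frac{1984}{3}$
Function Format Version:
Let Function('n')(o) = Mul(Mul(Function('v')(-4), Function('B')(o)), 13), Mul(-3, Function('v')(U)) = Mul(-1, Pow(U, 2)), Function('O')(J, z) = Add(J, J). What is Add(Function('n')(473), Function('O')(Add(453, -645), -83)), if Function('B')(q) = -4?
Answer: Rational(-1984, 3) ≈ -661.33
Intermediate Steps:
Function('O')(J, z) = Mul(2, J)
Function('v')(U) = Mul(Rational(1, 3), Pow(U, 2)) (Function('v')(U) = Mul(Rational(-1, 3), Mul(-1, Pow(U, 2))) = Mul(Rational(1, 3), Pow(U, 2)))
Function('n')(o) = Rational(-832, 3) (Function('n')(o) = Mul(Mul(Mul(Rational(1, 3), Pow(-4, 2)), -4), 13) = Mul(Mul(Mul(Rational(1, 3), 16), -4), 13) = Mul(Mul(Rational(16, 3), -4), 13) = Mul(Rational(-64, 3), 13) = Rational(-832, 3))
Add(Function('n')(473), Function('O')(Add(453, -645), -83)) = Add(Rational(-832, 3), Mul(2, Add(453, -645))) = Add(Rational(-832, 3), Mul(2, -192)) = Add(Rational(-832, 3), -384) = Rational(-1984, 3)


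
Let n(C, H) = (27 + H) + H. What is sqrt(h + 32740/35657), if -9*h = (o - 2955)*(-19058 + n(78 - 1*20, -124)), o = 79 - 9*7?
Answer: I*sqrt(72039987390286049)/106971 ≈ 2509.1*I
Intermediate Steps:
n(C, H) = 27 + 2*H
o = 16 (o = 79 - 63 = 16)
h = -56660981/9 (h = -(16 - 2955)*(-19058 + (27 + 2*(-124)))/9 = -(-2939)*(-19058 + (27 - 248))/9 = -(-2939)*(-19058 - 221)/9 = -(-2939)*(-19279)/9 = -1/9*56660981 = -56660981/9 ≈ -6.2957e+6)
sqrt(h + 32740/35657) = sqrt(-56660981/9 + 32740/35657) = sqrt(-2020360304857/320913) = I*sqrt(72039987390286049)/106971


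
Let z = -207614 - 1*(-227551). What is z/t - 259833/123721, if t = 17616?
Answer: -2110592551/2179469136 ≈ -0.96840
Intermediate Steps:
z = 19937 (z = -207614 + 227551 = 19937)
z/t - 259833/123721 = 19937/17616 - 259833/123721 = -2110592551/2179469136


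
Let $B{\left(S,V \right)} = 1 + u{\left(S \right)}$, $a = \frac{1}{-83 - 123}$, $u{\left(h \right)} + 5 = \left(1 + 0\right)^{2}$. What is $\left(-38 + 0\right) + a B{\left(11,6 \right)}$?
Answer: $- \frac{7825}{206} \approx -37.985$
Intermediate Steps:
$u{\left(h \right)} = -4$ ($u{\left(h \right)} = -5 + \left(1 + 0\right)^{2} = -5 + 1^{2} = -5 + 1 = -4$)
$a = - \frac{1}{206}$ ($a = \frac{1}{-206} = - \frac{1}{206} \approx -0.0048544$)
$B{\left(S,V \right)} = -3$ ($B{\left(S,V \right)} = 1 - 4 = -3$)
$\left(-38 + 0\right) + a B{\left(11,6 \right)} = \left(-38 + 0\right) - - \frac{3}{206} = -38 + \frac{3}{206} = - \frac{7825}{206}$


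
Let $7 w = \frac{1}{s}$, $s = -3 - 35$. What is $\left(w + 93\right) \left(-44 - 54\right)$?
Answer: $- \frac{173159}{19} \approx -9113.6$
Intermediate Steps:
$s = -38$
$w = - \frac{1}{266}$ ($w = \frac{1}{7 \left(-38\right)} = \frac{1}{7} \left(- \frac{1}{38}\right) = - \frac{1}{266} \approx -0.0037594$)
$\left(w + 93\right) \left(-44 - 54\right) = \left(- \frac{1}{266} + 93\right) \left(-44 - 54\right) = \frac{24737}{266} \left(-98\right) = - \frac{173159}{19}$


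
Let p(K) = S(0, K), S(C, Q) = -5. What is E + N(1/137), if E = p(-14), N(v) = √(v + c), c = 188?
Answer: -5 + √3528709/137 ≈ 8.7116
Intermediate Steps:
p(K) = -5
N(v) = √(188 + v) (N(v) = √(v + 188) = √(188 + v))
E = -5
E + N(1/137) = -5 + √(188 + 1/137) = -5 + √(25757/137) = -5 + √3528709/137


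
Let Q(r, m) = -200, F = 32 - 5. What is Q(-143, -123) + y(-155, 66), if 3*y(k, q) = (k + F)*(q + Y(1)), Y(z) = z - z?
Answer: -3016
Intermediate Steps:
F = 27
Y(z) = 0
y(k, q) = q*(27 + k)/3 (y(k, q) = ((k + 27)*(q + 0))/3 = ((27 + k)*q)/3 = (q*(27 + k))/3 = q*(27 + k)/3)
Q(-143, -123) + y(-155, 66) = -200 + (1/3)*66*(27 - 155) = -200 + (1/3)*66*(-128) = -200 - 2816 = -3016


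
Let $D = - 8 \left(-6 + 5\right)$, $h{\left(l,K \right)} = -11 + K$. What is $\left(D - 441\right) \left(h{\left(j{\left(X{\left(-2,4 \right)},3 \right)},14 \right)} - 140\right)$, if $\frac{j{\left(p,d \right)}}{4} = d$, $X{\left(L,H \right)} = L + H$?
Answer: $59321$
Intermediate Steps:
$X{\left(L,H \right)} = H + L$
$j{\left(p,d \right)} = 4 d$
$D = 8$ ($D = \left(-8\right) \left(-1\right) = 8$)
$\left(D - 441\right) \left(h{\left(j{\left(X{\left(-2,4 \right)},3 \right)},14 \right)} - 140\right) = \left(8 - 441\right) \left(\left(-11 + 14\right) - 140\right) = - 433 \left(3 - 140\right) = \left(-433\right) \left(-137\right) = 59321$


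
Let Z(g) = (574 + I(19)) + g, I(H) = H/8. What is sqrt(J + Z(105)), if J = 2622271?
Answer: sqrt(41967238)/4 ≈ 1619.6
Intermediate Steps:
I(H) = H/8 (I(H) = H*(1/8) = H/8)
Z(g) = 4611/8 + g (Z(g) = (574 + (1/8)*19) + g = (574 + 19/8) + g = 4611/8 + g)
sqrt(J + Z(105)) = sqrt(2622271 + (4611/8 + 105)) = sqrt(2622271 + 5451/8) = sqrt(20983619/8) = sqrt(41967238)/4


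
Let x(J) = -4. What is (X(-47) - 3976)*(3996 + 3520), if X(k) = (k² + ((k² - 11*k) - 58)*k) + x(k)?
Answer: -955787172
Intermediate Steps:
X(k) = -4 + k² + k*(-58 + k² - 11*k) (X(k) = (k² + ((k² - 11*k) - 58)*k) - 4 = (k² + (-58 + k² - 11*k)*k) - 4 = (k² + k*(-58 + k² - 11*k)) - 4 = -4 + k² + k*(-58 + k² - 11*k))
(X(-47) - 3976)*(3996 + 3520) = ((-4 + (-47)³ - 58*(-47) - 10*(-47)²) - 3976)*(3996 + 3520) = ((-4 - 103823 + 2726 - 10*2209) - 3976)*7516 = ((-4 - 103823 + 2726 - 22090) - 3976)*7516 = (-123191 - 3976)*7516 = -127167*7516 = -955787172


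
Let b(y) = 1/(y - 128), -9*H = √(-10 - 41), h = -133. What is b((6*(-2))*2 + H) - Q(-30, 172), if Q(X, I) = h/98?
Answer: 11795219/8733550 + 3*I*√51/623825 ≈ 1.3506 + 3.4343e-5*I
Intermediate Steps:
Q(X, I) = -19/14 (Q(X, I) = -133/98 = -133*1/98 = -19/14)
H = -I*√51/9 (H = -√(-10 - 41)/9 = -I*√51/9 ≈ -0.79349*I)
b(y) = 1/(-128 + y)
b((6*(-2))*2 + H) - Q(-30, 172) = 1/(-128 + ((6*(-2))*2 - I*√51/9)) - 1*(-19/14) = 1/(-128 + (-12*2 - I*√51/9)) + 19/14 = 1/(-128 + (-24 - I*√51/9)) + 19/14 = 1/(-152 - I*√51/9) + 19/14 = 19/14 + 1/(-152 - I*√51/9)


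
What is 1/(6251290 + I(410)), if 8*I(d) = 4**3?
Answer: 1/6251298 ≈ 1.5997e-7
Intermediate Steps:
I(d) = 8 (I(d) = (1/8)*4**3 = (1/8)*64 = 8)
1/(6251290 + I(410)) = 1/(6251290 + 8) = 1/6251298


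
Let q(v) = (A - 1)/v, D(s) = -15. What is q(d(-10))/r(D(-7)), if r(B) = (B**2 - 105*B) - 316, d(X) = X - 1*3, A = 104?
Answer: -103/19292 ≈ -0.0053390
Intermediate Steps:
d(X) = -3 + X (d(X) = X - 3 = -3 + X)
r(B) = -316 + B**2 - 105*B
q(v) = 103/v (q(v) = (104 - 1)/v = 103/v)
q(d(-10))/r(D(-7)) = (103/(-3 - 10))/(-316 + (-15)**2 - 105*(-15)) = (103/(-13))/(-316 + 225 + 1575) = (103*(-1/13))/1484 = -103/13*1/1484 = -103/19292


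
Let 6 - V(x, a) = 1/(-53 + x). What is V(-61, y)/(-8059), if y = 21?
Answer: -685/918726 ≈ -0.00074560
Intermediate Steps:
V(x, a) = 6 - 1/(-53 + x)
V(-61, y)/(-8059) = ((-319 + 6*(-61))/(-53 - 61))/(-8059) = ((-319 - 366)/(-114))*(-1/8059) = -1/114*(-685)*(-1/8059) = (685/114)*(-1/8059) = -685/918726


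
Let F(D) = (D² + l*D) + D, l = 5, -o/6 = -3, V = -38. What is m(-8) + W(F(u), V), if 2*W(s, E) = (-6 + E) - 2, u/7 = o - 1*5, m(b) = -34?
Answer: -57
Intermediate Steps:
o = 18 (o = -6*(-3) = 18)
u = 91 (u = 7*(18 - 1*5) = 7*(18 - 5) = 7*13 = 91)
F(D) = D² + 6*D (F(D) = (D² + 5*D) + D = D² + 6*D)
W(s, E) = -4 + E/2 (W(s, E) = ((-6 + E) - 2)/2 = (-8 + E)/2 = -4 + E/2)
m(-8) + W(F(u), V) = -34 + (-4 + (½)*(-38)) = -34 + (-4 - 19) = -34 - 23 = -57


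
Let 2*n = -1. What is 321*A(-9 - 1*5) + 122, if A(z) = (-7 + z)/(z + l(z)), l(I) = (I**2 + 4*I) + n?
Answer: 17140/251 ≈ 68.287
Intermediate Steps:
n = -1/2 (n = (1/2)*(-1) = -1/2 ≈ -0.50000)
l(I) = -1/2 + I**2 + 4*I (l(I) = (I**2 + 4*I) - 1/2 = -1/2 + I**2 + 4*I)
A(z) = (-7 + z)/(-1/2 + z**2 + 5*z) (A(z) = (-7 + z)/(z + (-1/2 + z**2 + 4*z)) = (-7 + z)/(-1/2 + z**2 + 5*z))
321*A(-9 - 1*5) + 122 = 321*(2*(-7 + (-9 - 1*5))/(-1 + 2*(-9 - 1*5)**2 + 10*(-9 - 1*5))) + 122 = 321*(2*(-7 + (-9 - 5))/(-1 + 2*(-9 - 5)**2 + 10*(-9 - 5))) + 122 = 321*(2*(-7 - 14)/(-1 + 2*(-14)**2 + 10*(-14))) + 122 = 321*(2*(-21)/(-1 + 2*196 - 140)) + 122 = 321*(2*(-21)/(-1 + 392 - 140)) + 122 = 321*(2*(-21)/251) + 122 = 321*(2*(1/251)*(-21)) + 122 = 321*(-42/251) + 122 = -13482/251 + 122 = 17140/251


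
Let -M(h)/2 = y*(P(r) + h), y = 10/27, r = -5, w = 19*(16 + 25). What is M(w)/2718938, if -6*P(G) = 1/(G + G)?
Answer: -46741/220233978 ≈ -0.00021223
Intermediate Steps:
w = 779 (w = 19*41 = 779)
y = 10/27 (y = 10*(1/27) = 10/27 ≈ 0.37037)
P(G) = -1/(12*G) (P(G) = -1/(6*(G + G)) = -1/(2*G)/6 = -1/(12*G))
M(h) = -1/81 - 20*h/27 (M(h) = -20*(-1/12/(-5) + h)/27 = -20*(-1/12*(-1/5) + h)/27 = -20*(1/60 + h)/27 = -2*(1/162 + 10*h/27) = -1/81 - 20*h/27)
M(w)/2718938 = (-1/81 - 20/27*779)/2718938 = (-1/81 - 15580/27)*(1/2718938) = -46741/81*1/2718938 = -46741/220233978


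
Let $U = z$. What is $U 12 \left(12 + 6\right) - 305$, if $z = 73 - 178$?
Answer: $-22985$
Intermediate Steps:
$z = -105$ ($z = 73 - 178 = -105$)
$U = -105$
$U 12 \left(12 + 6\right) - 305 = - 105 \cdot 12 \left(12 + 6\right) - 305 = - 105 \cdot 12 \cdot 18 - 305 = \left(-105\right) 216 - 305 = -22680 - 305 = -22985$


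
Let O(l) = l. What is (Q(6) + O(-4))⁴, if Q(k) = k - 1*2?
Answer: 0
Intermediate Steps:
Q(k) = -2 + k (Q(k) = k - 2 = -2 + k)
(Q(6) + O(-4))⁴ = ((-2 + 6) - 4)⁴ = (4 - 4)⁴ = 0⁴ = 0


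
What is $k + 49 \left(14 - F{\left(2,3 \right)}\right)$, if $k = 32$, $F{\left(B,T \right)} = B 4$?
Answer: $326$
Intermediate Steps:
$F{\left(B,T \right)} = 4 B$
$k + 49 \left(14 - F{\left(2,3 \right)}\right) = 32 + 49 \left(14 - 4 \cdot 2\right) = 32 + 49 \left(14 - 8\right) = 32 + 49 \cdot 6 = 32 + 294 = 326$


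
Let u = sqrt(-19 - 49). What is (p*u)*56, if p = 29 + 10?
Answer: 4368*I*sqrt(17) ≈ 18010.0*I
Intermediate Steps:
u = 2*I*sqrt(17) (u = sqrt(-68) = 2*I*sqrt(17) ≈ 8.2462*I)
p = 39
(p*u)*56 = (39*(2*I*sqrt(17)))*56 = (78*I*sqrt(17))*56 = 4368*I*sqrt(17)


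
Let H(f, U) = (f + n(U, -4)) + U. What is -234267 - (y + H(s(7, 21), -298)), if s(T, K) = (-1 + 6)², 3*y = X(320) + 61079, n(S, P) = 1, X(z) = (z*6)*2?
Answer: -766904/3 ≈ -2.5563e+5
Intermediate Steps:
X(z) = 12*z (X(z) = (6*z)*2 = 12*z)
y = 64919/3 (y = (12*320 + 61079)/3 = (3840 + 61079)/3 = (⅓)*64919 = 64919/3 ≈ 21640.)
s(T, K) = 25 (s(T, K) = 5² = 25)
H(f, U) = 1 + U + f (H(f, U) = (f + 1) + U = (1 + f) + U = 1 + U + f)
-234267 - (y + H(s(7, 21), -298)) = -234267 - (64919/3 + (1 - 298 + 25)) = -234267 - (64919/3 - 272) = -234267 - 1*64103/3 = -234267 - 64103/3 = -766904/3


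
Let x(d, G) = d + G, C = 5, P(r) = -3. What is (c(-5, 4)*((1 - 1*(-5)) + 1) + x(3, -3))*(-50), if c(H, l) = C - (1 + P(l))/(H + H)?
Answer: -1680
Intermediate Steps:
c(H, l) = 5 + 1/H (c(H, l) = 5 - (1 - 3)/(H + H) = 5 - (-2)/(2*H) = 5 - (-2)*1/(2*H) = 5 - (-1)/H = 5 + 1/H)
x(d, G) = G + d
(c(-5, 4)*((1 - 1*(-5)) + 1) + x(3, -3))*(-50) = ((5 + 1/(-5))*((1 - 1*(-5)) + 1) + (-3 + 3))*(-50) = ((5 - ⅕)*((1 + 5) + 1) + 0)*(-50) = (24*(6 + 1)/5 + 0)*(-50) = ((24/5)*7 + 0)*(-50) = (168/5 + 0)*(-50) = (168/5)*(-50) = -1680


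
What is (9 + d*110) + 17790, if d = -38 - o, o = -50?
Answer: 19119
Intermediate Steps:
d = 12 (d = -38 - 1*(-50) = -38 + 50 = 12)
(9 + d*110) + 17790 = (9 + 12*110) + 17790 = (9 + 1320) + 17790 = 1329 + 17790 = 19119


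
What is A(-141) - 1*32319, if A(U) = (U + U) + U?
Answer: -32742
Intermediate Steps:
A(U) = 3*U (A(U) = 2*U + U = 3*U)
A(-141) - 1*32319 = 3*(-141) - 1*32319 = -423 - 32319 = -32742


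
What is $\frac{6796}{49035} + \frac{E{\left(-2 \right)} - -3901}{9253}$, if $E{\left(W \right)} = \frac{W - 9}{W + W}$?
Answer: $\frac{1017215077}{1814883420} \approx 0.56048$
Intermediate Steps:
$E{\left(W \right)} = \frac{-9 + W}{2 W}$
$\frac{6796}{49035} + \frac{E{\left(-2 \right)} - -3901}{9253} = \frac{6796}{49035} + \frac{\frac{-9 - 2}{2 \left(-2\right)} - -3901}{9253} = 6796 \cdot \frac{1}{49035} + \left(\frac{1}{2} \left(- \frac{1}{2}\right) \left(-11\right) + 3901\right) \frac{1}{9253} = \frac{6796}{49035} + \left(\frac{11}{4} + 3901\right) \frac{1}{9253} = \frac{6796}{49035} + \frac{15615}{4} \cdot \frac{1}{9253} = \frac{6796}{49035} + \frac{15615}{37012} = \frac{1017215077}{1814883420}$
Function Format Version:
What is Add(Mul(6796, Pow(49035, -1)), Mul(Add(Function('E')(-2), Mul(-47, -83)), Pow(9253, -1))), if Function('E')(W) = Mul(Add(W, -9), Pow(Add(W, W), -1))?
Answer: Rational(1017215077, 1814883420) ≈ 0.56048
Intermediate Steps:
Function('E')(W) = Mul(Rational(1, 2), Pow(W, -1), Add(-9, W)) (Function('E')(W) = Mul(Add(-9, W), Pow(Mul(2, W), -1)) = Mul(Add(-9, W), Mul(Rational(1, 2), Pow(W, -1))) = Mul(Rational(1, 2), Pow(W, -1), Add(-9, W)))
Add(Mul(6796, Pow(49035, -1)), Mul(Add(Function('E')(-2), Mul(-47, -83)), Pow(9253, -1))) = Add(Mul(6796, Pow(49035, -1)), Mul(Add(Mul(Rational(1, 2), Pow(-2, -1), Add(-9, -2)), Mul(-47, -83)), Pow(9253, -1))) = Add(Mul(6796, Rational(1, 49035)), Mul(Add(Mul(Rational(1, 2), Rational(-1, 2), -11), 3901), Rational(1, 9253))) = Add(Rational(6796, 49035), Mul(Add(Rational(11, 4), 3901), Rational(1, 9253))) = Add(Rational(6796, 49035), Mul(Rational(15615, 4), Rational(1, 9253))) = Add(Rational(6796, 49035), Rational(15615, 37012)) = Rational(1017215077, 1814883420)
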